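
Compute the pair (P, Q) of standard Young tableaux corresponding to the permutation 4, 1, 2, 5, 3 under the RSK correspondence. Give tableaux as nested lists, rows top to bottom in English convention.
P = [[1, 2, 3], [4, 5]], Q = [[1, 3, 4], [2, 5]]

Insert each entry of the permutation into P by Schensted row insertion, recording in Q the position of each new cell.

Insert 4: appended to row 1. P = [[4]], Q = [[1]].
Insert 1: 1 bumps 4 from row 1; 4 starts row 2. P = [[1], [4]], Q = [[1], [2]].
Insert 2: appended to row 1. P = [[1, 2], [4]], Q = [[1, 3], [2]].
Insert 5: appended to row 1. P = [[1, 2, 5], [4]], Q = [[1, 3, 4], [2]].
Insert 3: 3 bumps 5 from row 1; 5 appends to row 2. P = [[1, 2, 3], [4, 5]], Q = [[1, 3, 4], [2, 5]].

So P = [[1, 2, 3], [4, 5]], Q = [[1, 3, 4], [2, 5]].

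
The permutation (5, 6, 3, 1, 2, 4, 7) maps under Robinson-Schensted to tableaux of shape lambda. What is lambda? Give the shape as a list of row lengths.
Row-insert each entry into an empty tableau.

After inserting 5: P = [[5]].
After inserting 6: P = [[5, 6]].
After inserting 3: P = [[3, 6], [5]].
After inserting 1: P = [[1, 6], [3], [5]].
After inserting 2: P = [[1, 2], [3, 6], [5]].
After inserting 4: P = [[1, 2, 4], [3, 6], [5]].
After inserting 7: P = [[1, 2, 4, 7], [3, 6], [5]].

The final insertion tableau P = [[1, 2, 4, 7], [3, 6], [5]] has shape [4, 2, 1].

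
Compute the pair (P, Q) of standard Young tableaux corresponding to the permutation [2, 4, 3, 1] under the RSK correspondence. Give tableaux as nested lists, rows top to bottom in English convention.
Insert each entry of the permutation into P by Schensted row insertion, recording in Q the position of each new cell.

After inserting 2: P = [[2]].
After inserting 4: P = [[2, 4]].
After inserting 3: P = [[2, 3], [4]].
After inserting 1: P = [[1, 3], [2], [4]].

So P = [[1, 3], [2], [4]], Q = [[1, 2], [3], [4]].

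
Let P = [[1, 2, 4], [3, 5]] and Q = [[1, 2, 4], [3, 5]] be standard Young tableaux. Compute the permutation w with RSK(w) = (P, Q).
Reverse the RSK construction: for i from n down to 1, find the cell of Q containing i, remove the entry at that cell from P, and reverse-bump it up through P; the value ejected from row 1 is w(i).

Step i=5: Q has 5 at row 2, column 2; remove 5 from row 2 of P and reverse-bump: 5 enters row 1 and ejects 4. So w(5) = 4. P is now [[1, 2, 5], [3]].
Step i=4: Q has 4 at row 1, column 3; remove that cell from P, ejecting 5. So w(4) = 5. P is now [[1, 2], [3]].
Step i=3: Q has 3 at row 2, column 1; remove 3 from row 2 of P and reverse-bump: 3 enters row 1 and ejects 2. So w(3) = 2. P is now [[1, 3]].
Step i=2: Q has 2 at row 1, column 2; remove that cell from P, ejecting 3. So w(2) = 3. P is now [[1]].
Step i=1: Q has 1 at row 1, column 1; remove that cell from P, ejecting 1. So w(1) = 1. P is now [].

So w = 1 3 2 5 4.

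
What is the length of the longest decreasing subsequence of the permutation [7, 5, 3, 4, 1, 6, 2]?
4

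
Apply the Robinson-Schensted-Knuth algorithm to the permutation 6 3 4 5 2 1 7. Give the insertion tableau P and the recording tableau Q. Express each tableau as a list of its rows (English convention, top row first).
Insert each entry of the permutation into P by Schensted row insertion, recording in Q the position of each new cell.

Insert 6: appended to row 1. P = [[6]].
Insert 3: 3 bumps 6 from row 1; 6 starts row 2. P = [[3], [6]].
Insert 4: appended to row 1. P = [[3, 4], [6]].
Insert 5: appended to row 1. P = [[3, 4, 5], [6]].
Insert 2: 2 bumps 3 from row 1; 3 bumps 6 from row 2; 6 starts row 3. P = [[2, 4, 5], [3], [6]].
Insert 1: 1 bumps 2 from row 1; 2 bumps 3 from row 2; 3 bumps 6 from row 3; 6 starts row 4. P = [[1, 4, 5], [2], [3], [6]].
Insert 7: appended to row 1. P = [[1, 4, 5, 7], [2], [3], [6]].

So P = [[1, 4, 5, 7], [2], [3], [6]], Q = [[1, 3, 4, 7], [2], [5], [6]].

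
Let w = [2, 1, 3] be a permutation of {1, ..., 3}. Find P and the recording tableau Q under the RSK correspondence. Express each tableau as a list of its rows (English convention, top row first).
P = [[1, 3], [2]], Q = [[1, 3], [2]]

Insert each entry of the permutation into P by Schensted row insertion, recording in Q the position of each new cell.

Insert 2: appended to row 1. P = [[2]], Q = [[1]].
Insert 1: 1 bumps 2 from row 1; 2 starts row 2. P = [[1], [2]], Q = [[1], [2]].
Insert 3: appended to row 1. P = [[1, 3], [2]], Q = [[1, 3], [2]].

So P = [[1, 3], [2]], Q = [[1, 3], [2]].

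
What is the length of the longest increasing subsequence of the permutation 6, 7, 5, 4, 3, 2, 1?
2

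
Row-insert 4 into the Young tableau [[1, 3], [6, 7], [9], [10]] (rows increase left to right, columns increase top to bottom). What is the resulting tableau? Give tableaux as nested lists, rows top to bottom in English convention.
4 is larger than every entry of row 1, so it is appended to row 1. The new tableau is [[1, 3, 4], [6, 7], [9], [10]].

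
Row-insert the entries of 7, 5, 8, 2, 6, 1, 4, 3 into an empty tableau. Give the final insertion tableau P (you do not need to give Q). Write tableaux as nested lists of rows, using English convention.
Insert 7: appended to row 1. P = [[7]].
Insert 5: 5 bumps 7 from row 1; 7 starts row 2. P = [[5], [7]].
Insert 8: appended to row 1. P = [[5, 8], [7]].
Insert 2: 2 bumps 5 from row 1; 5 bumps 7 from row 2; 7 starts row 3. P = [[2, 8], [5], [7]].
Insert 6: 6 bumps 8 from row 1; 8 appends to row 2. P = [[2, 6], [5, 8], [7]].
Insert 1: 1 bumps 2 from row 1; 2 bumps 5 from row 2; 5 bumps 7 from row 3; 7 starts row 4. P = [[1, 6], [2, 8], [5], [7]].
Insert 4: 4 bumps 6 from row 1; 6 bumps 8 from row 2; 8 appends to row 3. P = [[1, 4], [2, 6], [5, 8], [7]].
Insert 3: 3 bumps 4 from row 1; 4 bumps 6 from row 2; 6 bumps 8 from row 3; 8 appends to row 4. P = [[1, 3], [2, 4], [5, 6], [7, 8]].

So P = [[1, 3], [2, 4], [5, 6], [7, 8]].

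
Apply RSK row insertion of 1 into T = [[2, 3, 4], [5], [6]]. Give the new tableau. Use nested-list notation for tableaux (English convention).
[[1, 3, 4], [2], [5], [6]]

In row 1, 1 replaces 2 (the leftmost entry greater than 1); 2 is bumped to row 2. In row 2, 2 replaces 5 (the leftmost entry greater than 2); 5 is bumped to row 3. In row 3, 5 replaces 6 (the leftmost entry greater than 5); 6 is bumped to row 4. 6 starts a new row 4. The new tableau is [[1, 3, 4], [2], [5], [6]].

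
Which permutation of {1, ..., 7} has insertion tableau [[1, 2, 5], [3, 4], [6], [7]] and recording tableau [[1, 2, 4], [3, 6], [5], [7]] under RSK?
Reverse the RSK construction: for i from n down to 1, find the cell of Q containing i, remove the entry at that cell from P, and reverse-bump it up through P; the value ejected from row 1 is w(i).

Step i=7: Q has 7 at row 4, column 1; remove 7 from row 4 of P and reverse-bump: 7 enters row 3 and ejects 6; 6 enters row 2 and ejects 4; 4 enters row 1 and ejects 2. So w(7) = 2. P is now [[1, 4, 5], [3, 6], [7]].
Step i=6: Q has 6 at row 2, column 2; remove 6 from row 2 of P and reverse-bump: 6 enters row 1 and ejects 5. So w(6) = 5. P is now [[1, 4, 6], [3], [7]].
Step i=5: Q has 5 at row 3, column 1; remove 7 from row 3 of P and reverse-bump: 7 enters row 2 and ejects 3; 3 enters row 1 and ejects 1. So w(5) = 1. P is now [[3, 4, 6], [7]].
Step i=4: Q has 4 at row 1, column 3; remove that cell from P, ejecting 6. So w(4) = 6. P is now [[3, 4], [7]].
Step i=3: Q has 3 at row 2, column 1; remove 7 from row 2 of P and reverse-bump: 7 enters row 1 and ejects 4. So w(3) = 4. P is now [[3, 7]].
Step i=2: Q has 2 at row 1, column 2; remove that cell from P, ejecting 7. So w(2) = 7. P is now [[3]].
Step i=1: Q has 1 at row 1, column 1; remove that cell from P, ejecting 3. So w(1) = 3. P is now [].

So w = 3 7 4 6 1 5 2.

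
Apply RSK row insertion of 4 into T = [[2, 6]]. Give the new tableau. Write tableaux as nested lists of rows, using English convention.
[[2, 4], [6]]

In row 1, 4 replaces 6 (the leftmost entry greater than 4); 6 is bumped to row 2. 6 starts a new row 2. The new tableau is [[2, 4], [6]].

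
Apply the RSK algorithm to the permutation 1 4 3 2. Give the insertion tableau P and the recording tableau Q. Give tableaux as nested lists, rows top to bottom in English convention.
P = [[1, 2], [3], [4]], Q = [[1, 2], [3], [4]]

Insert each entry of the permutation into P by Schensted row insertion, recording in Q the position of each new cell.

Insert 1: appended to row 1. P = [[1]].
Insert 4: appended to row 1. P = [[1, 4]].
Insert 3: 3 bumps 4 from row 1; 4 starts row 2. P = [[1, 3], [4]].
Insert 2: 2 bumps 3 from row 1; 3 bumps 4 from row 2; 4 starts row 3. P = [[1, 2], [3], [4]].

So P = [[1, 2], [3], [4]], Q = [[1, 2], [3], [4]].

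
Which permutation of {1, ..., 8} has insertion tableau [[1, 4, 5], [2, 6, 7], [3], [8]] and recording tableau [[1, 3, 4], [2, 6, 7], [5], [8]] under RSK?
8 3 6 7 2 4 5 1

Reverse the RSK construction: for i from n down to 1, find the cell of Q containing i, remove the entry at that cell from P, and reverse-bump it up through P; the value ejected from row 1 is w(i).

Step i=8: Q has 8 at row 4, column 1; remove 8 from row 4 of P and reverse-bump: 8 enters row 3 and ejects 3; 3 enters row 2 and ejects 2; 2 enters row 1 and ejects 1. So w(8) = 1. P is now [[2, 4, 5], [3, 6, 7], [8]].
Step i=7: Q has 7 at row 2, column 3; remove 7 from row 2 of P and reverse-bump: 7 enters row 1 and ejects 5. So w(7) = 5. P is now [[2, 4, 7], [3, 6], [8]].
Step i=6: Q has 6 at row 2, column 2; remove 6 from row 2 of P and reverse-bump: 6 enters row 1 and ejects 4. So w(6) = 4. P is now [[2, 6, 7], [3], [8]].
Step i=5: Q has 5 at row 3, column 1; remove 8 from row 3 of P and reverse-bump: 8 enters row 2 and ejects 3; 3 enters row 1 and ejects 2. So w(5) = 2. P is now [[3, 6, 7], [8]].
Step i=4: Q has 4 at row 1, column 3; remove that cell from P, ejecting 7. So w(4) = 7. P is now [[3, 6], [8]].
Step i=3: Q has 3 at row 1, column 2; remove that cell from P, ejecting 6. So w(3) = 6. P is now [[3], [8]].
Step i=2: Q has 2 at row 2, column 1; remove 8 from row 2 of P and reverse-bump: 8 enters row 1 and ejects 3. So w(2) = 3. P is now [[8]].
Step i=1: Q has 1 at row 1, column 1; remove that cell from P, ejecting 8. So w(1) = 8. P is now [].

So w = 8 3 6 7 2 4 5 1.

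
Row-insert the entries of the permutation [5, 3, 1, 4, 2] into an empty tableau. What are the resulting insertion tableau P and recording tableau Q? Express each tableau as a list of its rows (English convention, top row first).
P = [[1, 2], [3, 4], [5]], Q = [[1, 4], [2, 5], [3]]

Insert each entry of the permutation into P by Schensted row insertion, recording in Q the position of each new cell.

Insert 5: appended to row 1. P = [[5]], Q = [[1]].
Insert 3: 3 bumps 5 from row 1; 5 starts row 2. P = [[3], [5]], Q = [[1], [2]].
Insert 1: 1 bumps 3 from row 1; 3 bumps 5 from row 2; 5 starts row 3. P = [[1], [3], [5]], Q = [[1], [2], [3]].
Insert 4: appended to row 1. P = [[1, 4], [3], [5]], Q = [[1, 4], [2], [3]].
Insert 2: 2 bumps 4 from row 1; 4 appends to row 2. P = [[1, 2], [3, 4], [5]], Q = [[1, 4], [2, 5], [3]].

So P = [[1, 2], [3, 4], [5]], Q = [[1, 4], [2, 5], [3]].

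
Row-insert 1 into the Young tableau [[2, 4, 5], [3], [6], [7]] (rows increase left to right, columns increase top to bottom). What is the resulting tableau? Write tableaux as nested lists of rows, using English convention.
[[1, 4, 5], [2], [3], [6], [7]]

In row 1, 1 replaces 2 (the leftmost entry greater than 1); 2 is bumped to row 2. In row 2, 2 replaces 3 (the leftmost entry greater than 2); 3 is bumped to row 3. In row 3, 3 replaces 6 (the leftmost entry greater than 3); 6 is bumped to row 4. In row 4, 6 replaces 7 (the leftmost entry greater than 6); 7 is bumped to row 5. 7 starts a new row 5. The new tableau is [[1, 4, 5], [2], [3], [6], [7]].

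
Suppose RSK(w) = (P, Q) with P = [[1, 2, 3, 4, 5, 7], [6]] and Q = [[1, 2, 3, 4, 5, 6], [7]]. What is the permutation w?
Reverse the RSK construction: for i from n down to 1, find the cell of Q containing i, remove the entry at that cell from P, and reverse-bump it up through P; the value ejected from row 1 is w(i).

Step i=7: Q has 7 at row 2, column 1; remove 6 from row 2 of P and reverse-bump: 6 enters row 1 and ejects 5. So w(7) = 5. P is now [[1, 2, 3, 4, 6, 7]].
Step i=6: Q has 6 at row 1, column 6; remove that cell from P, ejecting 7. So w(6) = 7. P is now [[1, 2, 3, 4, 6]].
Step i=5: Q has 5 at row 1, column 5; remove that cell from P, ejecting 6. So w(5) = 6. P is now [[1, 2, 3, 4]].
Step i=4: Q has 4 at row 1, column 4; remove that cell from P, ejecting 4. So w(4) = 4. P is now [[1, 2, 3]].
Step i=3: Q has 3 at row 1, column 3; remove that cell from P, ejecting 3. So w(3) = 3. P is now [[1, 2]].
Step i=2: Q has 2 at row 1, column 2; remove that cell from P, ejecting 2. So w(2) = 2. P is now [[1]].
Step i=1: Q has 1 at row 1, column 1; remove that cell from P, ejecting 1. So w(1) = 1. P is now [].

So w = 1 2 3 4 6 7 5.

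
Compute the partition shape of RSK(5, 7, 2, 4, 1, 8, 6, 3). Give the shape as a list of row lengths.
[3, 3, 2]

Row-insert each entry into an empty tableau.

After inserting 5: P = [[5]].
After inserting 7: P = [[5, 7]].
After inserting 2: P = [[2, 7], [5]].
After inserting 4: P = [[2, 4], [5, 7]].
After inserting 1: P = [[1, 4], [2, 7], [5]].
After inserting 8: P = [[1, 4, 8], [2, 7], [5]].
After inserting 6: P = [[1, 4, 6], [2, 7, 8], [5]].
After inserting 3: P = [[1, 3, 6], [2, 4, 8], [5, 7]].

The final insertion tableau P = [[1, 3, 6], [2, 4, 8], [5, 7]] has shape [3, 3, 2].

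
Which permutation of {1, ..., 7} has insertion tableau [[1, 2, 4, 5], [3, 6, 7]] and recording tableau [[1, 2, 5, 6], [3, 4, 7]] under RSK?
3 6 1 2 4 7 5

Reverse RSK: for i = n, n-1, ..., 1, locate i in Q, remove the corresponding corner cell from P, and reverse-bump its entry up through P; the value ejected from row 1 is w(i).

So w = 3 6 1 2 4 7 5.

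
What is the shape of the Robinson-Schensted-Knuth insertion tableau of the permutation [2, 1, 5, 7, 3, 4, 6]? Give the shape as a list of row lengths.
[4, 3]

RSK row insertion gives P = [[1, 3, 4, 6], [2, 5, 7]], which has shape [4, 3].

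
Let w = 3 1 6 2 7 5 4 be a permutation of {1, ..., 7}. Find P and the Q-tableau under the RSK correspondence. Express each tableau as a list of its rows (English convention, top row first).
Insert each entry of the permutation into P by Schensted row insertion, recording in Q the position of each new cell.

After inserting 3: P = [[3]].
After inserting 1: P = [[1], [3]].
After inserting 6: P = [[1, 6], [3]].
After inserting 2: P = [[1, 2], [3, 6]].
After inserting 7: P = [[1, 2, 7], [3, 6]].
After inserting 5: P = [[1, 2, 5], [3, 6, 7]].
After inserting 4: P = [[1, 2, 4], [3, 5, 7], [6]].

So P = [[1, 2, 4], [3, 5, 7], [6]], Q = [[1, 3, 5], [2, 4, 6], [7]].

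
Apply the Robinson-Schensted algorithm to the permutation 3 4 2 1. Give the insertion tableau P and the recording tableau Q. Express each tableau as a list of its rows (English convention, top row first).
P = [[1, 4], [2], [3]], Q = [[1, 2], [3], [4]]

Insert each entry of the permutation into P by Schensted row insertion, recording in Q the position of each new cell.

Insert 3: appended to row 1. P = [[3]], Q = [[1]].
Insert 4: appended to row 1. P = [[3, 4]], Q = [[1, 2]].
Insert 2: 2 bumps 3 from row 1; 3 starts row 2. P = [[2, 4], [3]], Q = [[1, 2], [3]].
Insert 1: 1 bumps 2 from row 1; 2 bumps 3 from row 2; 3 starts row 3. P = [[1, 4], [2], [3]], Q = [[1, 2], [3], [4]].

So P = [[1, 4], [2], [3]], Q = [[1, 2], [3], [4]].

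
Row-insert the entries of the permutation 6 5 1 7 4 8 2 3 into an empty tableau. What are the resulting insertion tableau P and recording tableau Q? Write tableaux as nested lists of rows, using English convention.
P = [[1, 2, 3], [4, 7, 8], [5], [6]], Q = [[1, 4, 6], [2, 5, 8], [3], [7]]

Insert each entry of the permutation into P by Schensted row insertion, recording in Q the position of each new cell.

Insert 6: appended to row 1. P = [[6]].
Insert 5: 5 bumps 6 from row 1; 6 starts row 2. P = [[5], [6]].
Insert 1: 1 bumps 5 from row 1; 5 bumps 6 from row 2; 6 starts row 3. P = [[1], [5], [6]].
Insert 7: appended to row 1. P = [[1, 7], [5], [6]].
Insert 4: 4 bumps 7 from row 1; 7 appends to row 2. P = [[1, 4], [5, 7], [6]].
Insert 8: appended to row 1. P = [[1, 4, 8], [5, 7], [6]].
Insert 2: 2 bumps 4 from row 1; 4 bumps 5 from row 2; 5 bumps 6 from row 3; 6 starts row 4. P = [[1, 2, 8], [4, 7], [5], [6]].
Insert 3: 3 bumps 8 from row 1; 8 appends to row 2. P = [[1, 2, 3], [4, 7, 8], [5], [6]].

So P = [[1, 2, 3], [4, 7, 8], [5], [6]], Q = [[1, 4, 6], [2, 5, 8], [3], [7]].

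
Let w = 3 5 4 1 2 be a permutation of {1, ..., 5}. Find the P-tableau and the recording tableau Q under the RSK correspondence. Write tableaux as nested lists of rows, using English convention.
Insert each entry of the permutation into P by Schensted row insertion, recording in Q the position of each new cell.

After inserting 3: P = [[3]].
After inserting 5: P = [[3, 5]].
After inserting 4: P = [[3, 4], [5]].
After inserting 1: P = [[1, 4], [3], [5]].
After inserting 2: P = [[1, 2], [3, 4], [5]].

So P = [[1, 2], [3, 4], [5]], Q = [[1, 2], [3, 5], [4]].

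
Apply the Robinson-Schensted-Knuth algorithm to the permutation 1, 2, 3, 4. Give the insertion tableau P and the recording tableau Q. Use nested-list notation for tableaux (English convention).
Insert each entry of the permutation into P by Schensted row insertion, recording in Q the position of each new cell.

Insert 1: appended to row 1. P = [[1]].
Insert 2: appended to row 1. P = [[1, 2]].
Insert 3: appended to row 1. P = [[1, 2, 3]].
Insert 4: appended to row 1. P = [[1, 2, 3, 4]].

So P = [[1, 2, 3, 4]], Q = [[1, 2, 3, 4]].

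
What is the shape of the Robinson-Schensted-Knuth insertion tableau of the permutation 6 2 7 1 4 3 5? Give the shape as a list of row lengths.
[3, 2, 2]

Row-insert each entry into an empty tableau.

After inserting 6: P = [[6]].
After inserting 2: P = [[2], [6]].
After inserting 7: P = [[2, 7], [6]].
After inserting 1: P = [[1, 7], [2], [6]].
After inserting 4: P = [[1, 4], [2, 7], [6]].
After inserting 3: P = [[1, 3], [2, 4], [6, 7]].
After inserting 5: P = [[1, 3, 5], [2, 4], [6, 7]].

The final insertion tableau P = [[1, 3, 5], [2, 4], [6, 7]] has shape [3, 2, 2].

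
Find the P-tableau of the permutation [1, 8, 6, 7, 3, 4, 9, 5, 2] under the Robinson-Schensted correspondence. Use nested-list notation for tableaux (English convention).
Insert 1: appended to row 1. P = [[1]].
Insert 8: appended to row 1. P = [[1, 8]].
Insert 6: 6 bumps 8 from row 1; 8 starts row 2. P = [[1, 6], [8]].
Insert 7: appended to row 1. P = [[1, 6, 7], [8]].
Insert 3: 3 bumps 6 from row 1; 6 bumps 8 from row 2; 8 starts row 3. P = [[1, 3, 7], [6], [8]].
Insert 4: 4 bumps 7 from row 1; 7 appends to row 2. P = [[1, 3, 4], [6, 7], [8]].
Insert 9: appended to row 1. P = [[1, 3, 4, 9], [6, 7], [8]].
Insert 5: 5 bumps 9 from row 1; 9 appends to row 2. P = [[1, 3, 4, 5], [6, 7, 9], [8]].
Insert 2: 2 bumps 3 from row 1; 3 bumps 6 from row 2; 6 bumps 8 from row 3; 8 starts row 4. P = [[1, 2, 4, 5], [3, 7, 9], [6], [8]].

So P = [[1, 2, 4, 5], [3, 7, 9], [6], [8]].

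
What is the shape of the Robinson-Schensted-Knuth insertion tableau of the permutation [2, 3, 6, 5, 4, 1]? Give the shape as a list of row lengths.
[3, 1, 1, 1]

Row-insert each entry into an empty tableau.

After inserting 2: P = [[2]].
After inserting 3: P = [[2, 3]].
After inserting 6: P = [[2, 3, 6]].
After inserting 5: P = [[2, 3, 5], [6]].
After inserting 4: P = [[2, 3, 4], [5], [6]].
After inserting 1: P = [[1, 3, 4], [2], [5], [6]].

The final insertion tableau P = [[1, 3, 4], [2], [5], [6]] has shape [3, 1, 1, 1].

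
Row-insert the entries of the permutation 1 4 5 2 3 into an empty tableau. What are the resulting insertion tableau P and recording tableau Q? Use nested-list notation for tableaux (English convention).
Insert each entry of the permutation into P by Schensted row insertion, recording in Q the position of each new cell.

After inserting 1: P = [[1]].
After inserting 4: P = [[1, 4]].
After inserting 5: P = [[1, 4, 5]].
After inserting 2: P = [[1, 2, 5], [4]].
After inserting 3: P = [[1, 2, 3], [4, 5]].

So P = [[1, 2, 3], [4, 5]], Q = [[1, 2, 3], [4, 5]].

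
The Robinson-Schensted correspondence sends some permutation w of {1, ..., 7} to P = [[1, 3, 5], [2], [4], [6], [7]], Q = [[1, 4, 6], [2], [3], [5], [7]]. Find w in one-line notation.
Reverse the RSK construction: for i from n down to 1, find the cell of Q containing i, remove the entry at that cell from P, and reverse-bump it up through P; the value ejected from row 1 is w(i).

Step i=7: Q has 7 at row 5, column 1; remove 7 from row 5 of P and reverse-bump: 7 enters row 4 and ejects 6; 6 enters row 3 and ejects 4; 4 enters row 2 and ejects 2; 2 enters row 1 and ejects 1. So w(7) = 1. P is now [[2, 3, 5], [4], [6], [7]].
Step i=6: Q has 6 at row 1, column 3; remove that cell from P, ejecting 5. So w(6) = 5. P is now [[2, 3], [4], [6], [7]].
Step i=5: Q has 5 at row 4, column 1; remove 7 from row 4 of P and reverse-bump: 7 enters row 3 and ejects 6; 6 enters row 2 and ejects 4; 4 enters row 1 and ejects 3. So w(5) = 3. P is now [[2, 4], [6], [7]].
Step i=4: Q has 4 at row 1, column 2; remove that cell from P, ejecting 4. So w(4) = 4. P is now [[2], [6], [7]].
Step i=3: Q has 3 at row 3, column 1; remove 7 from row 3 of P and reverse-bump: 7 enters row 2 and ejects 6; 6 enters row 1 and ejects 2. So w(3) = 2. P is now [[6], [7]].
Step i=2: Q has 2 at row 2, column 1; remove 7 from row 2 of P and reverse-bump: 7 enters row 1 and ejects 6. So w(2) = 6. P is now [[7]].
Step i=1: Q has 1 at row 1, column 1; remove that cell from P, ejecting 7. So w(1) = 7. P is now [].

So w = 7 6 2 4 3 5 1.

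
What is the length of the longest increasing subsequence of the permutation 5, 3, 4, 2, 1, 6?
3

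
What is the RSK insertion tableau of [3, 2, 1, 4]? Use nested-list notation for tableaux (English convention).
After inserting 3: P = [[3]].
After inserting 2: P = [[2], [3]].
After inserting 1: P = [[1], [2], [3]].
After inserting 4: P = [[1, 4], [2], [3]].

So P = [[1, 4], [2], [3]].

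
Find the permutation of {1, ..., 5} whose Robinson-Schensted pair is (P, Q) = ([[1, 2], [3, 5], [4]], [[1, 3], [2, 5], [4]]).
4 3 5 1 2

Reverse RSK: for i = n, n-1, ..., 1, locate i in Q, remove the corresponding corner cell from P, and reverse-bump its entry up through P; the value ejected from row 1 is w(i).

So w = 4 3 5 1 2.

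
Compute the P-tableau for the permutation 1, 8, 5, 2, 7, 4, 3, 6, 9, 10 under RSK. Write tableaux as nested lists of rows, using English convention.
P = [[1, 2, 3, 6, 9, 10], [4, 7], [5], [8]]

Insert 1: appended to row 1. P = [[1]].
Insert 8: appended to row 1. P = [[1, 8]].
Insert 5: 5 bumps 8 from row 1; 8 starts row 2. P = [[1, 5], [8]].
Insert 2: 2 bumps 5 from row 1; 5 bumps 8 from row 2; 8 starts row 3. P = [[1, 2], [5], [8]].
Insert 7: appended to row 1. P = [[1, 2, 7], [5], [8]].
Insert 4: 4 bumps 7 from row 1; 7 appends to row 2. P = [[1, 2, 4], [5, 7], [8]].
Insert 3: 3 bumps 4 from row 1; 4 bumps 5 from row 2; 5 bumps 8 from row 3; 8 starts row 4. P = [[1, 2, 3], [4, 7], [5], [8]].
Insert 6: appended to row 1. P = [[1, 2, 3, 6], [4, 7], [5], [8]].
Insert 9: appended to row 1. P = [[1, 2, 3, 6, 9], [4, 7], [5], [8]].
Insert 10: appended to row 1. P = [[1, 2, 3, 6, 9, 10], [4, 7], [5], [8]].

So P = [[1, 2, 3, 6, 9, 10], [4, 7], [5], [8]].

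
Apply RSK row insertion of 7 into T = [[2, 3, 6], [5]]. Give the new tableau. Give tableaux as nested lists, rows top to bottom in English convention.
[[2, 3, 6, 7], [5]]

7 is larger than every entry of row 1, so it is appended to row 1. The new tableau is [[2, 3, 6, 7], [5]].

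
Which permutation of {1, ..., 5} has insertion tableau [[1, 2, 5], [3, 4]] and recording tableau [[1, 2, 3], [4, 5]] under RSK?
3 4 5 1 2

Reverse the RSK construction: for i from n down to 1, find the cell of Q containing i, remove the entry at that cell from P, and reverse-bump it up through P; the value ejected from row 1 is w(i).

Step i=5: Q has 5 at row 2, column 2; remove 4 from row 2 of P and reverse-bump: 4 enters row 1 and ejects 2. So w(5) = 2. P is now [[1, 4, 5], [3]].
Step i=4: Q has 4 at row 2, column 1; remove 3 from row 2 of P and reverse-bump: 3 enters row 1 and ejects 1. So w(4) = 1. P is now [[3, 4, 5]].
Step i=3: Q has 3 at row 1, column 3; remove that cell from P, ejecting 5. So w(3) = 5. P is now [[3, 4]].
Step i=2: Q has 2 at row 1, column 2; remove that cell from P, ejecting 4. So w(2) = 4. P is now [[3]].
Step i=1: Q has 1 at row 1, column 1; remove that cell from P, ejecting 3. So w(1) = 3. P is now [].

So w = 3 4 5 1 2.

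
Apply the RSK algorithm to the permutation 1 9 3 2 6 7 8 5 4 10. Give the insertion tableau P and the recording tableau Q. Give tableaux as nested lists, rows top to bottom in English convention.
P = [[1, 2, 4, 7, 8, 10], [3, 5], [6], [9]], Q = [[1, 2, 5, 6, 7, 10], [3, 8], [4], [9]]

Insert each entry of the permutation into P by Schensted row insertion, recording in Q the position of each new cell.

After inserting 1: P = [[1]].
After inserting 9: P = [[1, 9]].
After inserting 3: P = [[1, 3], [9]].
After inserting 2: P = [[1, 2], [3], [9]].
After inserting 6: P = [[1, 2, 6], [3], [9]].
After inserting 7: P = [[1, 2, 6, 7], [3], [9]].
After inserting 8: P = [[1, 2, 6, 7, 8], [3], [9]].
After inserting 5: P = [[1, 2, 5, 7, 8], [3, 6], [9]].
After inserting 4: P = [[1, 2, 4, 7, 8], [3, 5], [6], [9]].
After inserting 10: P = [[1, 2, 4, 7, 8, 10], [3, 5], [6], [9]].

So P = [[1, 2, 4, 7, 8, 10], [3, 5], [6], [9]], Q = [[1, 2, 5, 6, 7, 10], [3, 8], [4], [9]].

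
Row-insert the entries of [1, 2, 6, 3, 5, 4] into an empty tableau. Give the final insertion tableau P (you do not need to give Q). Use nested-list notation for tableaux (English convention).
After inserting 1: P = [[1]].
After inserting 2: P = [[1, 2]].
After inserting 6: P = [[1, 2, 6]].
After inserting 3: P = [[1, 2, 3], [6]].
After inserting 5: P = [[1, 2, 3, 5], [6]].
After inserting 4: P = [[1, 2, 3, 4], [5], [6]].

So P = [[1, 2, 3, 4], [5], [6]].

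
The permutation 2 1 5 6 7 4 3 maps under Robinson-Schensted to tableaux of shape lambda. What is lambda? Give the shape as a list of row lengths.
[4, 2, 1]

Row-insert each entry into an empty tableau.

After inserting 2: P = [[2]].
After inserting 1: P = [[1], [2]].
After inserting 5: P = [[1, 5], [2]].
After inserting 6: P = [[1, 5, 6], [2]].
After inserting 7: P = [[1, 5, 6, 7], [2]].
After inserting 4: P = [[1, 4, 6, 7], [2, 5]].
After inserting 3: P = [[1, 3, 6, 7], [2, 4], [5]].

The final insertion tableau P = [[1, 3, 6, 7], [2, 4], [5]] has shape [4, 2, 1].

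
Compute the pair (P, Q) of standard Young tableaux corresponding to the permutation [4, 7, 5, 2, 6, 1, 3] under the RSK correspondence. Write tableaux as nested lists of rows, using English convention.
P = [[1, 3, 6], [2, 5], [4], [7]], Q = [[1, 2, 5], [3, 7], [4], [6]]

Insert each entry of the permutation into P by Schensted row insertion, recording in Q the position of each new cell.

Insert 4: appended to row 1. P = [[4]].
Insert 7: appended to row 1. P = [[4, 7]].
Insert 5: 5 bumps 7 from row 1; 7 starts row 2. P = [[4, 5], [7]].
Insert 2: 2 bumps 4 from row 1; 4 bumps 7 from row 2; 7 starts row 3. P = [[2, 5], [4], [7]].
Insert 6: appended to row 1. P = [[2, 5, 6], [4], [7]].
Insert 1: 1 bumps 2 from row 1; 2 bumps 4 from row 2; 4 bumps 7 from row 3; 7 starts row 4. P = [[1, 5, 6], [2], [4], [7]].
Insert 3: 3 bumps 5 from row 1; 5 appends to row 2. P = [[1, 3, 6], [2, 5], [4], [7]].

So P = [[1, 3, 6], [2, 5], [4], [7]], Q = [[1, 2, 5], [3, 7], [4], [6]].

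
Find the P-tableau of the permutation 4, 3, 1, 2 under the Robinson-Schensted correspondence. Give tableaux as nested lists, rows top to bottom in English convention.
P = [[1, 2], [3], [4]]

Insert 4: appended to row 1. P = [[4]].
Insert 3: 3 bumps 4 from row 1; 4 starts row 2. P = [[3], [4]].
Insert 1: 1 bumps 3 from row 1; 3 bumps 4 from row 2; 4 starts row 3. P = [[1], [3], [4]].
Insert 2: appended to row 1. P = [[1, 2], [3], [4]].

So P = [[1, 2], [3], [4]].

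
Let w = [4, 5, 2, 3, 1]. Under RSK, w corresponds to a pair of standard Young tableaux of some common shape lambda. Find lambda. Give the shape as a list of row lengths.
Row-insert each entry into an empty tableau.

After inserting 4: P = [[4]].
After inserting 5: P = [[4, 5]].
After inserting 2: P = [[2, 5], [4]].
After inserting 3: P = [[2, 3], [4, 5]].
After inserting 1: P = [[1, 3], [2, 5], [4]].

The final insertion tableau P = [[1, 3], [2, 5], [4]] has shape [2, 2, 1].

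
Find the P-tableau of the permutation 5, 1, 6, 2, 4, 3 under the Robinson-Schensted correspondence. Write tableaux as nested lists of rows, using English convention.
P = [[1, 2, 3], [4, 6], [5]]

Insert 5: appended to row 1. P = [[5]].
Insert 1: 1 bumps 5 from row 1; 5 starts row 2. P = [[1], [5]].
Insert 6: appended to row 1. P = [[1, 6], [5]].
Insert 2: 2 bumps 6 from row 1; 6 appends to row 2. P = [[1, 2], [5, 6]].
Insert 4: appended to row 1. P = [[1, 2, 4], [5, 6]].
Insert 3: 3 bumps 4 from row 1; 4 bumps 5 from row 2; 5 starts row 3. P = [[1, 2, 3], [4, 6], [5]].

So P = [[1, 2, 3], [4, 6], [5]].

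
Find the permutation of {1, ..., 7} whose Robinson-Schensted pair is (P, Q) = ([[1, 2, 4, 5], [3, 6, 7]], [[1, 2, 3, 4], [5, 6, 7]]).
Reverse RSK: for i = n, n-1, ..., 1, locate i in Q, remove the corresponding corner cell from P, and reverse-bump its entry up through P; the value ejected from row 1 is w(i).

So w = 1 3 6 7 2 4 5.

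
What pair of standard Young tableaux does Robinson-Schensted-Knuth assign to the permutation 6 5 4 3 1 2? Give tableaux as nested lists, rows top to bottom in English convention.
P = [[1, 2], [3], [4], [5], [6]], Q = [[1, 6], [2], [3], [4], [5]]

Insert each entry of the permutation into P by Schensted row insertion, recording in Q the position of each new cell.

After inserting 6: P = [[6]].
After inserting 5: P = [[5], [6]].
After inserting 4: P = [[4], [5], [6]].
After inserting 3: P = [[3], [4], [5], [6]].
After inserting 1: P = [[1], [3], [4], [5], [6]].
After inserting 2: P = [[1, 2], [3], [4], [5], [6]].

So P = [[1, 2], [3], [4], [5], [6]], Q = [[1, 6], [2], [3], [4], [5]].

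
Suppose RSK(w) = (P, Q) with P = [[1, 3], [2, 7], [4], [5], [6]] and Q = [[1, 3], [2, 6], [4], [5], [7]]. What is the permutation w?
6 5 7 4 2 3 1

Reverse the RSK construction: for i from n down to 1, find the cell of Q containing i, remove the entry at that cell from P, and reverse-bump it up through P; the value ejected from row 1 is w(i).

Step i=7: Q has 7 at row 5, column 1; remove 6 from row 5 of P and reverse-bump: 6 enters row 4 and ejects 5; 5 enters row 3 and ejects 4; 4 enters row 2 and ejects 2; 2 enters row 1 and ejects 1. So w(7) = 1. P is now [[2, 3], [4, 7], [5], [6]].
Step i=6: Q has 6 at row 2, column 2; remove 7 from row 2 of P and reverse-bump: 7 enters row 1 and ejects 3. So w(6) = 3. P is now [[2, 7], [4], [5], [6]].
Step i=5: Q has 5 at row 4, column 1; remove 6 from row 4 of P and reverse-bump: 6 enters row 3 and ejects 5; 5 enters row 2 and ejects 4; 4 enters row 1 and ejects 2. So w(5) = 2. P is now [[4, 7], [5], [6]].
Step i=4: Q has 4 at row 3, column 1; remove 6 from row 3 of P and reverse-bump: 6 enters row 2 and ejects 5; 5 enters row 1 and ejects 4. So w(4) = 4. P is now [[5, 7], [6]].
Step i=3: Q has 3 at row 1, column 2; remove that cell from P, ejecting 7. So w(3) = 7. P is now [[5], [6]].
Step i=2: Q has 2 at row 2, column 1; remove 6 from row 2 of P and reverse-bump: 6 enters row 1 and ejects 5. So w(2) = 5. P is now [[6]].
Step i=1: Q has 1 at row 1, column 1; remove that cell from P, ejecting 6. So w(1) = 6. P is now [].

So w = 6 5 7 4 2 3 1.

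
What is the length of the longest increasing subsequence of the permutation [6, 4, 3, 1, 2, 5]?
3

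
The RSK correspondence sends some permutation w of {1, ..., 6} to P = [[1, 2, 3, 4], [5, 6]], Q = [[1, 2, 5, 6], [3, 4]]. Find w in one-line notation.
5 6 1 2 3 4

Reverse RSK: for i = n, n-1, ..., 1, locate i in Q, remove the corresponding corner cell from P, and reverse-bump its entry up through P; the value ejected from row 1 is w(i).

So w = 5 6 1 2 3 4.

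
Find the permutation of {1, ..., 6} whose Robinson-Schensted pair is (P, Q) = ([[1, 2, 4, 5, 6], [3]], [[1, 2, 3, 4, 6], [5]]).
1 3 4 5 2 6

Reverse the RSK construction: for i from n down to 1, find the cell of Q containing i, remove the entry at that cell from P, and reverse-bump it up through P; the value ejected from row 1 is w(i).

Step i=6: Q has 6 at row 1, column 5; remove that cell from P, ejecting 6. So w(6) = 6. P is now [[1, 2, 4, 5], [3]].
Step i=5: Q has 5 at row 2, column 1; remove 3 from row 2 of P and reverse-bump: 3 enters row 1 and ejects 2. So w(5) = 2. P is now [[1, 3, 4, 5]].
Step i=4: Q has 4 at row 1, column 4; remove that cell from P, ejecting 5. So w(4) = 5. P is now [[1, 3, 4]].
Step i=3: Q has 3 at row 1, column 3; remove that cell from P, ejecting 4. So w(3) = 4. P is now [[1, 3]].
Step i=2: Q has 2 at row 1, column 2; remove that cell from P, ejecting 3. So w(2) = 3. P is now [[1]].
Step i=1: Q has 1 at row 1, column 1; remove that cell from P, ejecting 1. So w(1) = 1. P is now [].

So w = 1 3 4 5 2 6.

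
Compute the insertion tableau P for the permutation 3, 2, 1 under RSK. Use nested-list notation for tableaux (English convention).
Insert 3: appended to row 1. P = [[3]].
Insert 2: 2 bumps 3 from row 1; 3 starts row 2. P = [[2], [3]].
Insert 1: 1 bumps 2 from row 1; 2 bumps 3 from row 2; 3 starts row 3. P = [[1], [2], [3]].

So P = [[1], [2], [3]].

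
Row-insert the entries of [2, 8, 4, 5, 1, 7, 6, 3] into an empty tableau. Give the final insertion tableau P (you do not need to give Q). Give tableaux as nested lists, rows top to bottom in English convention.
P = [[1, 3, 5, 6], [2, 4], [7], [8]]

Insert 2: appended to row 1. P = [[2]].
Insert 8: appended to row 1. P = [[2, 8]].
Insert 4: 4 bumps 8 from row 1; 8 starts row 2. P = [[2, 4], [8]].
Insert 5: appended to row 1. P = [[2, 4, 5], [8]].
Insert 1: 1 bumps 2 from row 1; 2 bumps 8 from row 2; 8 starts row 3. P = [[1, 4, 5], [2], [8]].
Insert 7: appended to row 1. P = [[1, 4, 5, 7], [2], [8]].
Insert 6: 6 bumps 7 from row 1; 7 appends to row 2. P = [[1, 4, 5, 6], [2, 7], [8]].
Insert 3: 3 bumps 4 from row 1; 4 bumps 7 from row 2; 7 bumps 8 from row 3; 8 starts row 4. P = [[1, 3, 5, 6], [2, 4], [7], [8]].

So P = [[1, 3, 5, 6], [2, 4], [7], [8]].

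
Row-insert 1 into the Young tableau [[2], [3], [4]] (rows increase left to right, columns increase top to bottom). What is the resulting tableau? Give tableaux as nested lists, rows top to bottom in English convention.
[[1], [2], [3], [4]]

In row 1, 1 replaces 2 (the leftmost entry greater than 1); 2 is bumped to row 2. In row 2, 2 replaces 3 (the leftmost entry greater than 2); 3 is bumped to row 3. In row 3, 3 replaces 4 (the leftmost entry greater than 3); 4 is bumped to row 4. 4 starts a new row 4. The new tableau is [[1], [2], [3], [4]].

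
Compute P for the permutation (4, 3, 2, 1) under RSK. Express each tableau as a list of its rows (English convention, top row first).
Insert 4: appended to row 1. P = [[4]].
Insert 3: 3 bumps 4 from row 1; 4 starts row 2. P = [[3], [4]].
Insert 2: 2 bumps 3 from row 1; 3 bumps 4 from row 2; 4 starts row 3. P = [[2], [3], [4]].
Insert 1: 1 bumps 2 from row 1; 2 bumps 3 from row 2; 3 bumps 4 from row 3; 4 starts row 4. P = [[1], [2], [3], [4]].

So P = [[1], [2], [3], [4]].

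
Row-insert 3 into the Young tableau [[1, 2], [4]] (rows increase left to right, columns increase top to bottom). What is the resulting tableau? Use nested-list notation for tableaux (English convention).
[[1, 2, 3], [4]]

3 is larger than every entry of row 1, so it is appended to row 1. The new tableau is [[1, 2, 3], [4]].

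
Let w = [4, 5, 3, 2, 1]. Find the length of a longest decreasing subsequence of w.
4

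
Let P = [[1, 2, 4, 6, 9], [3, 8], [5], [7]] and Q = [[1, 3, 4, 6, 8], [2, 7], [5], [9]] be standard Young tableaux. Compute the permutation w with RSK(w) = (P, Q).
Reverse the RSK construction: for i from n down to 1, find the cell of Q containing i, remove the entry at that cell from P, and reverse-bump it up through P; the value ejected from row 1 is w(i).

Step i=9: Q has 9 at row 4, column 1; remove 7 from row 4 of P and reverse-bump: 7 enters row 3 and ejects 5; 5 enters row 2 and ejects 3; 3 enters row 1 and ejects 2. So w(9) = 2. P is now [[1, 3, 4, 6, 9], [5, 8], [7]].
Step i=8: Q has 8 at row 1, column 5; remove that cell from P, ejecting 9. So w(8) = 9. P is now [[1, 3, 4, 6], [5, 8], [7]].
Step i=7: Q has 7 at row 2, column 2; remove 8 from row 2 of P and reverse-bump: 8 enters row 1 and ejects 6. So w(7) = 6. P is now [[1, 3, 4, 8], [5], [7]].
Step i=6: Q has 6 at row 1, column 4; remove that cell from P, ejecting 8. So w(6) = 8. P is now [[1, 3, 4], [5], [7]].
Step i=5: Q has 5 at row 3, column 1; remove 7 from row 3 of P and reverse-bump: 7 enters row 2 and ejects 5; 5 enters row 1 and ejects 4. So w(5) = 4. P is now [[1, 3, 5], [7]].
Step i=4: Q has 4 at row 1, column 3; remove that cell from P, ejecting 5. So w(4) = 5. P is now [[1, 3], [7]].
Step i=3: Q has 3 at row 1, column 2; remove that cell from P, ejecting 3. So w(3) = 3. P is now [[1], [7]].
Step i=2: Q has 2 at row 2, column 1; remove 7 from row 2 of P and reverse-bump: 7 enters row 1 and ejects 1. So w(2) = 1. P is now [[7]].
Step i=1: Q has 1 at row 1, column 1; remove that cell from P, ejecting 7. So w(1) = 7. P is now [].

So w = 7 1 3 5 4 8 6 9 2.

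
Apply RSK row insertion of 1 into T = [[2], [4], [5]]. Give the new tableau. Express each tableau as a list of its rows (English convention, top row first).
[[1], [2], [4], [5]]

In row 1, 1 replaces 2 (the leftmost entry greater than 1); 2 is bumped to row 2. In row 2, 2 replaces 4 (the leftmost entry greater than 2); 4 is bumped to row 3. In row 3, 4 replaces 5 (the leftmost entry greater than 4); 5 is bumped to row 4. 5 starts a new row 4. The new tableau is [[1], [2], [4], [5]].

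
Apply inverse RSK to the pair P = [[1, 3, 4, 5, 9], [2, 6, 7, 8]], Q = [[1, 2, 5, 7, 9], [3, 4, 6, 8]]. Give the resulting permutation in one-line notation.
Reverse the RSK construction: for i from n down to 1, find the cell of Q containing i, remove the entry at that cell from P, and reverse-bump it up through P; the value ejected from row 1 is w(i).

Step i=9: Q has 9 at row 1, column 5; remove that cell from P, ejecting 9. So w(9) = 9. P is now [[1, 3, 4, 5], [2, 6, 7, 8]].
Step i=8: Q has 8 at row 2, column 4; remove 8 from row 2 of P and reverse-bump: 8 enters row 1 and ejects 5. So w(8) = 5. P is now [[1, 3, 4, 8], [2, 6, 7]].
Step i=7: Q has 7 at row 1, column 4; remove that cell from P, ejecting 8. So w(7) = 8. P is now [[1, 3, 4], [2, 6, 7]].
Step i=6: Q has 6 at row 2, column 3; remove 7 from row 2 of P and reverse-bump: 7 enters row 1 and ejects 4. So w(6) = 4. P is now [[1, 3, 7], [2, 6]].
Step i=5: Q has 5 at row 1, column 3; remove that cell from P, ejecting 7. So w(5) = 7. P is now [[1, 3], [2, 6]].
Step i=4: Q has 4 at row 2, column 2; remove 6 from row 2 of P and reverse-bump: 6 enters row 1 and ejects 3. So w(4) = 3. P is now [[1, 6], [2]].
Step i=3: Q has 3 at row 2, column 1; remove 2 from row 2 of P and reverse-bump: 2 enters row 1 and ejects 1. So w(3) = 1. P is now [[2, 6]].
Step i=2: Q has 2 at row 1, column 2; remove that cell from P, ejecting 6. So w(2) = 6. P is now [[2]].
Step i=1: Q has 1 at row 1, column 1; remove that cell from P, ejecting 2. So w(1) = 2. P is now [].

So w = 2 6 1 3 7 4 8 5 9.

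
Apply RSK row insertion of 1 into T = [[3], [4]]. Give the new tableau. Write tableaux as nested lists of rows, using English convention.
[[1], [3], [4]]

In row 1, 1 replaces 3 (the leftmost entry greater than 1); 3 is bumped to row 2. In row 2, 3 replaces 4 (the leftmost entry greater than 3); 4 is bumped to row 3. 4 starts a new row 3. The new tableau is [[1], [3], [4]].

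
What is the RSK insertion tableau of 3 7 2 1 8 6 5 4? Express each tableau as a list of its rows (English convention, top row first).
Insert 3: appended to row 1. P = [[3]].
Insert 7: appended to row 1. P = [[3, 7]].
Insert 2: 2 bumps 3 from row 1; 3 starts row 2. P = [[2, 7], [3]].
Insert 1: 1 bumps 2 from row 1; 2 bumps 3 from row 2; 3 starts row 3. P = [[1, 7], [2], [3]].
Insert 8: appended to row 1. P = [[1, 7, 8], [2], [3]].
Insert 6: 6 bumps 7 from row 1; 7 appends to row 2. P = [[1, 6, 8], [2, 7], [3]].
Insert 5: 5 bumps 6 from row 1; 6 bumps 7 from row 2; 7 appends to row 3. P = [[1, 5, 8], [2, 6], [3, 7]].
Insert 4: 4 bumps 5 from row 1; 5 bumps 6 from row 2; 6 bumps 7 from row 3; 7 starts row 4. P = [[1, 4, 8], [2, 5], [3, 6], [7]].

So P = [[1, 4, 8], [2, 5], [3, 6], [7]].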